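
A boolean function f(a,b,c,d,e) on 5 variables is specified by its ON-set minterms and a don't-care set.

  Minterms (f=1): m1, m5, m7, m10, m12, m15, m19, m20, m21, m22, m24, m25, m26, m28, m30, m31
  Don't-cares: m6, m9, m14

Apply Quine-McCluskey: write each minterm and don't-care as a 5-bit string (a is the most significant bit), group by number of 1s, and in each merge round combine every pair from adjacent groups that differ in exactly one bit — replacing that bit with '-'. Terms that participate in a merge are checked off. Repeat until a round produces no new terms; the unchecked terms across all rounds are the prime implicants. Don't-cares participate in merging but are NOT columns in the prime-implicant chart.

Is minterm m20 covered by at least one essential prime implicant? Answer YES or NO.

Round 0: 00001✓ 00101✓ 00110✓ 00111✓ 01001✓ 01010✓ 01100✓ 01110✓ 01111✓ 10011 10100✓ 10101✓ 10110✓ 11000✓ 11001✓ 11010✓ 11100✓ 11110✓ 11111✓
Round 1: -0101 -0110✓ -1001 -1010✓ -1100✓ -1110✓ -1111✓ 0-001 0-110✓ 0-111✓ 00-01 001-1 0011-✓ 01-10✓ 011-0✓ 0111-✓ 1-100✓ 1-110✓ 101-0✓ 1010- 11-00✓ 11-10✓ 110-0✓ 1100- 111-0✓ 1111-✓
Round 2: --110 -1-10 -11-0 -111- 0-11- 1-1-0 11--0
PIs = {--110, -0101, -1-10, -1001, -11-0, -111-, 0-001, 0-11-, 00-01, 001-1, 1-1-0, 10011, 1010-, 11--0, 1100-}
Coverage chart:
  m1: 0-001,00-01
  m5: -0101,00-01,001-1
  m7: 0-11-,001-1
  m10: -1-10 ←essential
  m12: -11-0 ←essential
  m15: -111-,0-11-
  m19: 10011 ←essential
  m20: 1-1-0,1010-
  m21: -0101,1010-
  m22: --110,1-1-0
  m24: 11--0,1100-
  m25: -1001,1100-
  m26: -1-10,11--0
  m28: -11-0,1-1-0,11--0
  m30: --110,-1-10,-11-0,-111-,1-1-0,11--0
  m31: -111- ←essential
Essential: -1-10, -11-0, -111-, 10011

NO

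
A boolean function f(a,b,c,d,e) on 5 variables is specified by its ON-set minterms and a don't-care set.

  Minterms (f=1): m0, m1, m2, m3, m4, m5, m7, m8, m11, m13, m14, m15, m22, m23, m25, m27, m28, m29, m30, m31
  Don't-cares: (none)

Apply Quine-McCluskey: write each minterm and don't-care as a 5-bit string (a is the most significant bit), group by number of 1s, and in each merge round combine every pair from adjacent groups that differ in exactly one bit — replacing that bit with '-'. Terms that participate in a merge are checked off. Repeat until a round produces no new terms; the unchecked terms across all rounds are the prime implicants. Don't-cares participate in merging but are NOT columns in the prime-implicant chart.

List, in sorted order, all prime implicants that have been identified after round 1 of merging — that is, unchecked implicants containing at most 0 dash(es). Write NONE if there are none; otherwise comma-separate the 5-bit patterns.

[col 0] 00000*, 00001*, 00010*, 00011*, 00100*, 00101*, 00111*, 01000*, 01011*, 01101*, 01110*, 01111*, 10110*, 10111*, 11001*, 11011*, 11100*, 11101*, 11110*, 11111*
[col 1] -0111*, -1011*, -1101*, -1110*, -1111*, 0-000, 0-011*, 0-101*, 0-111*, 00-00*, 00-01*, 00-11*, 000-0*, 000-1*, 0000-*, 0001-*, 001-1*, 0010-*, 01-11*, 011-1*, 0111-*, 1-110*, 1-111*, 1011-*, 11-01*, 11-11*, 110-1*, 111-0*, 111-1*, 1110-*, 1111-*
[col 2] --111, -1-11, -11-1, -111-, 0--11, 0-1-1, 00--1, 00-0-, 000--, 1-11-, 11--1, 111--
Prime implicants: --111, -1-11, -11-1, -111-, 0--11, 0-000, 0-1-1, 00--1, 00-0-, 000--, 1-11-, 11--1, 111--

NONE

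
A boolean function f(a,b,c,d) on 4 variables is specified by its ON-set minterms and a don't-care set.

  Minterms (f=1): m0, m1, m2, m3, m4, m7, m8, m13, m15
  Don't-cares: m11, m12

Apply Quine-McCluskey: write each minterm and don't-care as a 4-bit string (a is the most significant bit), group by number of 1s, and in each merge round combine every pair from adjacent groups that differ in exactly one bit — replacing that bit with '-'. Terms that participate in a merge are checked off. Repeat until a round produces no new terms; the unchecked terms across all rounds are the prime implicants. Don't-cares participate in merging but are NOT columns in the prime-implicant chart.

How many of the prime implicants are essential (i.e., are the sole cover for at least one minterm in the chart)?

size-2^0 implicants → 0000(✓)  0001(✓)  0010(✓)  0011(✓)  0100(✓)  0111(✓)  1000(✓)  1011(✓)  1100(✓)  1101(✓)  1111(✓)
size-2^1 implicants → -000(✓)  -011(✓)  -100(✓)  -111(✓)  0-00(✓)  0-11(✓)  00-0(✓)  00-1(✓)  000-(✓)  001-(✓)  1-00(✓)  1-11(✓)  11-1  110-
size-2^2 implicants → --00  --11  00--
Unchecked terms (primes): --00, --11, 00--, 11-1, 110-
Minterm coverage:
  m0 ⊆ --00,00--
  m1 ⊆ 00-- [E]
  m2 ⊆ 00-- [E]
  m3 ⊆ --11,00--
  m4 ⊆ --00 [E]
  m7 ⊆ --11 [E]
  m8 ⊆ --00 [E]
  m13 ⊆ 11-1,110-
  m15 ⊆ --11,11-1
E = {--00, --11, 00--}

3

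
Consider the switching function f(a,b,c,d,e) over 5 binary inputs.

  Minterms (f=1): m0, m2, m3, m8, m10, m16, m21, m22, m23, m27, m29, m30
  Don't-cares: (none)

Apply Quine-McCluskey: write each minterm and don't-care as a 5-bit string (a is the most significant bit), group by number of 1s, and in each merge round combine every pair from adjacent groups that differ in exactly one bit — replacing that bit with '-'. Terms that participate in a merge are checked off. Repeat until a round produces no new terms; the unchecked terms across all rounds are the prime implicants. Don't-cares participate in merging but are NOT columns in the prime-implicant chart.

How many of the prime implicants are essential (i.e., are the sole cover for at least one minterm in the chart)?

[col 0] 00000*, 00010*, 00011*, 01000*, 01010*, 10000*, 10101*, 10110*, 10111*, 11011, 11101*, 11110*
[col 1] -0000, 0-000*, 0-010*, 000-0*, 0001-, 010-0*, 1-101, 1-110, 101-1, 1011-
[col 2] 0-0-0
Prime implicants: -0000, 0-0-0, 0001-, 1-101, 1-110, 101-1, 1011-, 11011
PI chart (minterm → PIs covering it):
  0 | -0000,0-0-0
  2 | 0-0-0,0001-
  3 | 0001-  (sole → essential)
  8 | 0-0-0  (sole → essential)
  10 | 0-0-0  (sole → essential)
  16 | -0000  (sole → essential)
  21 | 1-101,101-1
  22 | 1-110,1011-
  23 | 101-1,1011-
  27 | 11011  (sole → essential)
  29 | 1-101  (sole → essential)
  30 | 1-110  (sole → essential)
Essential prime implicants: -0000, 0-0-0, 0001-, 1-101, 1-110, 11011

6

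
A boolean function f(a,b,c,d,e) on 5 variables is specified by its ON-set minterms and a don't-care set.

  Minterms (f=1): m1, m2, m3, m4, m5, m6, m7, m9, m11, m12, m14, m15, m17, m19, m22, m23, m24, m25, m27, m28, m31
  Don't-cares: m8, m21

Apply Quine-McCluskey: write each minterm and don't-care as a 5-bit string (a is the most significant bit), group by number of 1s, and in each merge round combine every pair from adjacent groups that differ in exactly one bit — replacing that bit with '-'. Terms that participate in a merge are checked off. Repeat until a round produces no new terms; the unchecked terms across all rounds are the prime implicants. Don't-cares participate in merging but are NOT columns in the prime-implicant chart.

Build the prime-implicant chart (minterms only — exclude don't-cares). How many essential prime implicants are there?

4

[col 0] 00001*, 00010*, 00011*, 00100*, 00101*, 00110*, 00111*, 01000*, 01001*, 01011*, 01100*, 01110*, 01111*, 10001*, 10011*, 10101*, 10110*, 10111*, 11000*, 11001*, 11011*, 11100*, 11111*
[col 1] -0001*, -0011*, -0101*, -0110*, -0111*, -1000*, -1001*, -1011*, -1100*, -1111*, 0-001*, 0-011*, 0-100*, 0-110*, 0-111*, 00-01*, 00-10*, 00-11*, 000-1*, 0001-*, 001-0*, 001-1*, 0010-*, 0011-*, 01-00*, 01-11*, 010-1*, 0100-*, 011-0*, 0111-*, 1-001*, 1-011*, 1-111*, 10-01*, 10-11*, 100-1*, 101-1*, 1011-*, 11-00*, 11-11*, 110-1*, 1100-*
[col 2] --001*, --011*, --111*, -0-01*, -0-11*, -00-1*, -01-1*, -011-, -1-00, -1-11*, -10-1*, -100-, 0--11*, 0-0-1*, 0-1-0, 0-11-, 00--1*, 00-1-, 001--, 1--11*, 1-0-1*, 10--1*
[col 3] ---11, --0-1, -0--1
Prime implicants: ---11, --0-1, -0--1, -011-, -1-00, -100-, 0-1-0, 0-11-, 00-1-, 001--
PI chart (minterm → PIs covering it):
  1 | --0-1,-0--1
  2 | 00-1-  (sole → essential)
  3 | ---11,--0-1,-0--1,00-1-
  4 | 0-1-0,001--
  5 | -0--1,001--
  6 | -011-,0-1-0,0-11-,00-1-,001--
  7 | ---11,-0--1,-011-,0-11-,00-1-,001--
  9 | --0-1,-100-
  11 | ---11,--0-1
  12 | -1-00,0-1-0
  14 | 0-1-0,0-11-
  15 | ---11,0-11-
  17 | --0-1,-0--1
  19 | ---11,--0-1,-0--1
  22 | -011-  (sole → essential)
  23 | ---11,-0--1,-011-
  24 | -1-00,-100-
  25 | --0-1,-100-
  27 | ---11,--0-1
  28 | -1-00  (sole → essential)
  31 | ---11  (sole → essential)
Essential prime implicants: ---11, -011-, -1-00, 00-1-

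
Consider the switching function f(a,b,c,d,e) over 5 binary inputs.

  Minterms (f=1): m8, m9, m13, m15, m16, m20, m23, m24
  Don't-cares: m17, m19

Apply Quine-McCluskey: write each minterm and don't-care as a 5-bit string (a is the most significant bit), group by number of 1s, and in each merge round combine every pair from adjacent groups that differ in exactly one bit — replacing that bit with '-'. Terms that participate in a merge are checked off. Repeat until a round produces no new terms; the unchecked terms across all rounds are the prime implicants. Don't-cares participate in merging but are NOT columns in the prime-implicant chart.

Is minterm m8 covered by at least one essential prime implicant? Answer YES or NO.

NO

Round 0: 01000✓ 01001✓ 01101✓ 01111✓ 10000✓ 10001✓ 10011✓ 10100✓ 10111✓ 11000✓
Round 1: -1000 01-01 0100- 011-1 1-000 10-00 10-11 100-1 1000-
PIs = {-1000, 01-01, 0100-, 011-1, 1-000, 10-00, 10-11, 100-1, 1000-}
Coverage chart:
  m8: -1000,0100-
  m9: 01-01,0100-
  m13: 01-01,011-1
  m15: 011-1 ←essential
  m16: 1-000,10-00,1000-
  m20: 10-00 ←essential
  m23: 10-11 ←essential
  m24: -1000,1-000
Essential: 011-1, 10-00, 10-11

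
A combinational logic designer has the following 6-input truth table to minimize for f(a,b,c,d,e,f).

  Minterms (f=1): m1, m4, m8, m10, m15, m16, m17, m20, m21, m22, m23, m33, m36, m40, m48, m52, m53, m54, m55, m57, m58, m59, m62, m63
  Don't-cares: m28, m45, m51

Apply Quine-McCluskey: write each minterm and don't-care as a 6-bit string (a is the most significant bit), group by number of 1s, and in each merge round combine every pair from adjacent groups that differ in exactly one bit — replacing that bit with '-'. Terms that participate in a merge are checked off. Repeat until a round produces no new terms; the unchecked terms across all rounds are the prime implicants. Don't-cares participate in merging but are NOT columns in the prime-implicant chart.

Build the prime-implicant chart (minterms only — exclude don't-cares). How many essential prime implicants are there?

Round 0: 000001✓ 000100✓ 001000✓ 001010✓ 001111 010000✓ 010001✓ 010100✓ 010101✓ 010110✓ 010111✓ 011100✓ 100001✓ 100100✓ 101000✓ 101101 110000✓ 110011✓ 110100✓ 110101✓ 110110✓ 110111✓ 111001✓ 111010✓ 111011✓ 111110✓ 111111✓
Round 1: -00001 -00100✓ -01000 -10000✓ -10100✓ -10101✓ -10110✓ -10111✓ 0-0001 0-0100✓ 0010-0 01-100 010-00✓ 010-01✓ 01000-✓ 0101-0✓ 0101-1✓ 01010-✓ 01011-✓ 1-0100✓ 11-011✓ 11-110✓ 11-111✓ 110-00✓ 110-11✓ 1101-0✓ 1101-1✓ 11010-✓ 11011-✓ 111-10✓ 111-11✓ 1110-1 11101-✓ 11111-✓
Round 2: --0100 -10-00 -101-0✓ -101-1✓ -1010-✓ -1011-✓ 010-0- 0101--✓ 11--11 11-11- 1101--✓ 111-1-
Round 3: -101--
PIs = {--0100, -00001, -01000, -10-00, -101--, 0-0001, 0010-0, 001111, 01-100, 010-0-, 101101, 11--11, 11-11-, 111-1-, 1110-1}
Coverage chart:
  m1: -00001,0-0001
  m4: --0100 ←essential
  m8: -01000,0010-0
  m10: 0010-0 ←essential
  m15: 001111 ←essential
  m16: -10-00,010-0-
  m17: 0-0001,010-0-
  m20: --0100,-10-00,-101--,01-100,010-0-
  m21: -101--,010-0-
  m22: -101-- ←essential
  m23: -101-- ←essential
  m33: -00001 ←essential
  m36: --0100 ←essential
  m40: -01000 ←essential
  m48: -10-00 ←essential
  m52: --0100,-10-00,-101--
  m53: -101-- ←essential
  m54: -101--,11-11-
  m55: -101--,11--11,11-11-
  m57: 1110-1 ←essential
  m58: 111-1- ←essential
  m59: 11--11,111-1-,1110-1
  m62: 11-11-,111-1-
  m63: 11--11,11-11-,111-1-
Essential: --0100, -00001, -01000, -10-00, -101--, 0010-0, 001111, 111-1-, 1110-1

9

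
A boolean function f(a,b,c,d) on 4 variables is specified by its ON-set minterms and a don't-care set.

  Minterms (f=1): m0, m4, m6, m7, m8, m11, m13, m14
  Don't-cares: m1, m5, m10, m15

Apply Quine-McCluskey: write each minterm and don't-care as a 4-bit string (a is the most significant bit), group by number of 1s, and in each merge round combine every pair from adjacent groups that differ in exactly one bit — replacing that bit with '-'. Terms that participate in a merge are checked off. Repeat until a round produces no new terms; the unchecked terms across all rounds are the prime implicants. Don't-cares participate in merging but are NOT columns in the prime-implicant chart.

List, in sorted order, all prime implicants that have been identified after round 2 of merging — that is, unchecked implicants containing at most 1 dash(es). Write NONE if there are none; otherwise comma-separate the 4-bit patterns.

size-2^0 implicants → 0000(✓)  0001(✓)  0100(✓)  0101(✓)  0110(✓)  0111(✓)  1000(✓)  1010(✓)  1011(✓)  1101(✓)  1110(✓)  1111(✓)
size-2^1 implicants → -000  -101(✓)  -110(✓)  -111(✓)  0-00(✓)  0-01(✓)  000-(✓)  01-0(✓)  01-1(✓)  010-(✓)  011-(✓)  1-10(✓)  1-11(✓)  10-0  101-(✓)  11-1(✓)  111-(✓)
size-2^2 implicants → -1-1  -11-  0-0-  01--  1-1-
Unchecked terms (primes): -000, -1-1, -11-, 0-0-, 01--, 1-1-, 10-0

-000, 10-0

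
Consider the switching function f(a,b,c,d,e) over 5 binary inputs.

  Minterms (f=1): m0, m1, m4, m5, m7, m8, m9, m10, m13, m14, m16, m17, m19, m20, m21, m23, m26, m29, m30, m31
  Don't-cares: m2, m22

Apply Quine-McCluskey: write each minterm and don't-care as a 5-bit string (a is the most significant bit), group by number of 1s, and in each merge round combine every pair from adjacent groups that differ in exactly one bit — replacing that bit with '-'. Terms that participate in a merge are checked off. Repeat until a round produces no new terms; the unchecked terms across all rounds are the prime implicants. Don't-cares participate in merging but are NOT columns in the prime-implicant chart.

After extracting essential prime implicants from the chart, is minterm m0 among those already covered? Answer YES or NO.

YES

[col 0] 00000*, 00001*, 00010*, 00100*, 00101*, 00111*, 01000*, 01001*, 01010*, 01101*, 01110*, 10000*, 10001*, 10011*, 10100*, 10101*, 10110*, 10111*, 11010*, 11101*, 11110*, 11111*
[col 1] -0000*, -0001*, -0100*, -0101*, -0111*, -1010*, -1101*, -1110*, 0-000*, 0-001*, 0-010*, 0-101*, 00-00*, 00-01*, 000-0*, 0000-*, 001-1*, 0010-*, 01-01*, 01-10*, 010-0*, 0100-*, 1-101*, 1-110*, 1-111*, 10-00*, 10-01*, 10-11*, 100-1*, 1000-*, 101-0*, 101-1*, 1010-*, 1011-*, 11-10*, 111-1*, 1111-*
[col 2] --101, -0-00*, -0-01*, -000-*, -01-1, -010-*, -1-10, 0--01, 0-0-0, 0-00-, 00-0-*, 1-1-1, 1-11-, 10--1, 10-0-*, 101--
[col 3] -0-0-
Prime implicants: --101, -0-0-, -01-1, -1-10, 0--01, 0-0-0, 0-00-, 1-1-1, 1-11-, 10--1, 101--
PI chart (minterm → PIs covering it):
  0 | -0-0-,0-0-0,0-00-
  1 | -0-0-,0--01,0-00-
  4 | -0-0-  (sole → essential)
  5 | --101,-0-0-,-01-1,0--01
  7 | -01-1  (sole → essential)
  8 | 0-0-0,0-00-
  9 | 0--01,0-00-
  10 | -1-10,0-0-0
  13 | --101,0--01
  14 | -1-10  (sole → essential)
  16 | -0-0-  (sole → essential)
  17 | -0-0-,10--1
  19 | 10--1  (sole → essential)
  20 | -0-0-,101--
  21 | --101,-0-0-,-01-1,1-1-1,10--1,101--
  23 | -01-1,1-1-1,1-11-,10--1,101--
  26 | -1-10  (sole → essential)
  29 | --101,1-1-1
  30 | -1-10,1-11-
  31 | 1-1-1,1-11-
Essential prime implicants: -0-0-, -01-1, -1-10, 10--1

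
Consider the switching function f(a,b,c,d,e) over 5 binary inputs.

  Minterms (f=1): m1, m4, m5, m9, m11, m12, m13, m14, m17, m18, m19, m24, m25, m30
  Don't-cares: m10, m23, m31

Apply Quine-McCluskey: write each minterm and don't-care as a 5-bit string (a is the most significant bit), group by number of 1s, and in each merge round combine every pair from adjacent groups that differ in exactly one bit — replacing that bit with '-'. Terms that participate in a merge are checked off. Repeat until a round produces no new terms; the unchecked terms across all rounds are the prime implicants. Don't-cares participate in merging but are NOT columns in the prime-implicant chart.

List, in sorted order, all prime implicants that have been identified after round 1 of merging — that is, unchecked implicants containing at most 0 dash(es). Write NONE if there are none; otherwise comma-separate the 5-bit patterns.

NONE

Round 0: 00001✓ 00100✓ 00101✓ 01001✓ 01010✓ 01011✓ 01100✓ 01101✓ 01110✓ 10001✓ 10010✓ 10011✓ 10111✓ 11000✓ 11001✓ 11110✓ 11111✓
Round 1: -0001✓ -1001✓ -1110 0-001✓ 0-100✓ 0-101✓ 00-01✓ 0010-✓ 01-01✓ 01-10 010-1 0101- 011-0 0110-✓ 1-001✓ 1-111 10-11 100-1 1001- 1100- 1111-
Round 2: --001 0--01 0-10-
PIs = {--001, -1110, 0--01, 0-10-, 01-10, 010-1, 0101-, 011-0, 1-111, 10-11, 100-1, 1001-, 1100-, 1111-}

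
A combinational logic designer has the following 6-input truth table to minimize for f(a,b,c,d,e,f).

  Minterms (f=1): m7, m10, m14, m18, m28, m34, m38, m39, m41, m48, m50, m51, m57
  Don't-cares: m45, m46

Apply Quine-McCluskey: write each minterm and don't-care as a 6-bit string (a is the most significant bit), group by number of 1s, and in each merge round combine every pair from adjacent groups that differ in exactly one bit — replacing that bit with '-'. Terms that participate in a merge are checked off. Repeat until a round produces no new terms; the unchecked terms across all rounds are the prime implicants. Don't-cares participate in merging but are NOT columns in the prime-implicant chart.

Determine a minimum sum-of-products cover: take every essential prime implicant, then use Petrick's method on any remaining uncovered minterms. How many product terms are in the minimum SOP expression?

size-2^0 implicants → 000111(✓)  001010(✓)  001110(✓)  010010(✓)  011100  100010(✓)  100110(✓)  100111(✓)  101001(✓)  101101(✓)  101110(✓)  110000(✓)  110010(✓)  110011(✓)  111001(✓)
size-2^1 implicants → -00111  -01110  -10010  001-10  1-0010  1-1001  10-110  100-10  10011-  101-01  1100-0  11001-
Unchecked terms (primes): -00111, -01110, -10010, 001-10, 011100, 1-0010, 1-1001, 10-110, 100-10, 10011-, 101-01, 1100-0, 11001-
Minterm coverage:
  m7 ⊆ -00111 [E]
  m10 ⊆ 001-10 [E]
  m14 ⊆ -01110,001-10
  m18 ⊆ -10010 [E]
  m28 ⊆ 011100 [E]
  m34 ⊆ 1-0010,100-10
  m38 ⊆ 10-110,100-10,10011-
  m39 ⊆ -00111,10011-
  m41 ⊆ 1-1001,101-01
  m48 ⊆ 1100-0 [E]
  m50 ⊆ -10010,1-0010,1100-0,11001-
  m51 ⊆ 11001- [E]
  m57 ⊆ 1-1001 [E]
E = {-00111, -10010, 001-10, 011100, 1-1001, 1100-0, 11001-}
Petrick residual → 100-10
Cover = b'c'def + bc'd'ef' + a'b'cef' + a'bcde'f' + acd'e'f + ab'c'ef' + abc'd'f' + abc'd'e  |cover|=8

8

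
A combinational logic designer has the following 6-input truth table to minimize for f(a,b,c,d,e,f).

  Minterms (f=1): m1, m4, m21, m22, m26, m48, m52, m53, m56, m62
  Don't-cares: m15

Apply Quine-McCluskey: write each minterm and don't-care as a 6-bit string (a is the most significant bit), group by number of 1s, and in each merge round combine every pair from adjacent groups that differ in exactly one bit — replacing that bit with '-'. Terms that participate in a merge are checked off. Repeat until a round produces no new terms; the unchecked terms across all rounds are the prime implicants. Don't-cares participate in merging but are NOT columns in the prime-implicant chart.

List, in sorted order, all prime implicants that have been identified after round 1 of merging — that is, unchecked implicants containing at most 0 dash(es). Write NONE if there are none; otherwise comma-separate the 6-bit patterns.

[col 0] 000001, 000100, 001111, 010101*, 010110, 011010, 110000*, 110100*, 110101*, 111000*, 111110
[col 1] -10101, 11-000, 110-00, 11010-
Prime implicants: -10101, 000001, 000100, 001111, 010110, 011010, 11-000, 110-00, 11010-, 111110

000001, 000100, 001111, 010110, 011010, 111110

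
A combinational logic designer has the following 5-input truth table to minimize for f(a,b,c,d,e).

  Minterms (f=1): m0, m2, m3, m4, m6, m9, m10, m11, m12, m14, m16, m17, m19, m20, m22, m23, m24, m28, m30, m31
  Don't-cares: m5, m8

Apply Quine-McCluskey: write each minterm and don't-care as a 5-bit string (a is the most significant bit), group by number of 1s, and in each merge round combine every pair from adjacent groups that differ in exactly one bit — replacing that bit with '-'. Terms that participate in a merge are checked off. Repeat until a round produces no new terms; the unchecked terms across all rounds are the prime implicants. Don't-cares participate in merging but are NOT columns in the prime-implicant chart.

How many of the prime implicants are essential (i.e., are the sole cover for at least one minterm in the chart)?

3

[col 0] 00000*, 00010*, 00011*, 00100*, 00101*, 00110*, 01000*, 01001*, 01010*, 01011*, 01100*, 01110*, 10000*, 10001*, 10011*, 10100*, 10110*, 10111*, 11000*, 11100*, 11110*, 11111*
[col 1] -0000*, -0011, -0100*, -0110*, -1000*, -1100*, -1110*, 0-000*, 0-010*, 0-011*, 0-100*, 0-110*, 00-00*, 00-10*, 000-0*, 0001-*, 001-0*, 0010-, 01-00*, 01-10*, 010-0*, 010-1*, 0100-*, 0101-*, 011-0*, 1-000*, 1-100*, 1-110*, 1-111*, 10-00*, 10-11, 100-1, 1000-, 101-0*, 1011-*, 11-00*, 111-0*, 1111-*
[col 2] --000*, --100*, --110*, -0-00*, -01-0*, -1-00*, -11-0*, 0--00*, 0--10*, 0-0-0*, 0-01-, 0-1-0*, 00--0*, 01--0*, 010--, 1--00*, 1-1-0*, 1-11-
[col 3] ---00, --1-0, 0---0
Prime implicants: ---00, --1-0, -0011, 0---0, 0-01-, 0010-, 010--, 1-11-, 10-11, 100-1, 1000-
PI chart (minterm → PIs covering it):
  0 | ---00,0---0
  2 | 0---0,0-01-
  3 | -0011,0-01-
  4 | ---00,--1-0,0---0,0010-
  6 | --1-0,0---0
  9 | 010--  (sole → essential)
  10 | 0---0,0-01-,010--
  11 | 0-01-,010--
  12 | ---00,--1-0,0---0
  14 | --1-0,0---0
  16 | ---00,1000-
  17 | 100-1,1000-
  19 | -0011,10-11,100-1
  20 | ---00,--1-0
  22 | --1-0,1-11-
  23 | 1-11-,10-11
  24 | ---00  (sole → essential)
  28 | ---00,--1-0
  30 | --1-0,1-11-
  31 | 1-11-  (sole → essential)
Essential prime implicants: ---00, 010--, 1-11-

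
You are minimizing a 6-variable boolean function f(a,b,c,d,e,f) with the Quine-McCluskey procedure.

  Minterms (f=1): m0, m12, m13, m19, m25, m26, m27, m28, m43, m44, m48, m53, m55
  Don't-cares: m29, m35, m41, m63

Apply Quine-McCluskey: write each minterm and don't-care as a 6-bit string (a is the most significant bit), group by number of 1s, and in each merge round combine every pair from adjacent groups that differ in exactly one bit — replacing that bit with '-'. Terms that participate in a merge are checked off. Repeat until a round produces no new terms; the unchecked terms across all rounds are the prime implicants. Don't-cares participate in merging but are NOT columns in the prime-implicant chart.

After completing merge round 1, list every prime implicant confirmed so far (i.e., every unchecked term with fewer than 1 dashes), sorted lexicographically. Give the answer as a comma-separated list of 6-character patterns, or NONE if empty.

000000, 110000

Round 0: 000000 001100✓ 001101✓ 010011✓ 011001✓ 011010✓ 011011✓ 011100✓ 011101✓ 100011✓ 101001✓ 101011✓ 101100✓ 110000 110101✓ 110111✓ 111111✓
Round 1: -01100 0-1100✓ 0-1101✓ 00110-✓ 01-011 011-01 0110-1 01101- 01110-✓ 10-011 1010-1 11-111 1101-1
Round 2: 0-110-
PIs = {-01100, 0-110-, 000000, 01-011, 011-01, 0110-1, 01101-, 10-011, 1010-1, 11-111, 110000, 1101-1}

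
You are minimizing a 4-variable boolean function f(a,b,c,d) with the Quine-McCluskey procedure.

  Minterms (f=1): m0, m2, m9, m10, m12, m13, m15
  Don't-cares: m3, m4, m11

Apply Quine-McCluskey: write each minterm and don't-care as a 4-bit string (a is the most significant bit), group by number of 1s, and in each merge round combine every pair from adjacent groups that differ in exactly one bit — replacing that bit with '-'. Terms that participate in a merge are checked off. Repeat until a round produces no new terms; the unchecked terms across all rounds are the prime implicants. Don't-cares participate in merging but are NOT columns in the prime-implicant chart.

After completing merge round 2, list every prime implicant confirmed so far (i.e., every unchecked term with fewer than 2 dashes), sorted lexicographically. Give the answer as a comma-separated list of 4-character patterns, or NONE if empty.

[col 0] 0000*, 0010*, 0011*, 0100*, 1001*, 1010*, 1011*, 1100*, 1101*, 1111*
[col 1] -010*, -011*, -100, 0-00, 00-0, 001-*, 1-01*, 1-11*, 10-1*, 101-*, 11-1*, 110-
[col 2] -01-, 1--1
Prime implicants: -01-, -100, 0-00, 00-0, 1--1, 110-

-100, 0-00, 00-0, 110-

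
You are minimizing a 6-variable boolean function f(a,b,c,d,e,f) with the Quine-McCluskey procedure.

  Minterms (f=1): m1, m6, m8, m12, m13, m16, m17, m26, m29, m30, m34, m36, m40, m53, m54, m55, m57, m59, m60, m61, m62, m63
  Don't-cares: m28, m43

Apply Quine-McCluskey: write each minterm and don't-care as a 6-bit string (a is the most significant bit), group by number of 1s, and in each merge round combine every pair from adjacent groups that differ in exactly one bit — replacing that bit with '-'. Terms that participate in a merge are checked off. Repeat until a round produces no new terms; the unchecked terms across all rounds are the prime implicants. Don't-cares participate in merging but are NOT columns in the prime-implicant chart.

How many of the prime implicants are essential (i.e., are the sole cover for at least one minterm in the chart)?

11

Round 0: 000001✓ 000110 001000✓ 001100✓ 001101✓ 010000✓ 010001✓ 011010✓ 011100✓ 011101✓ 011110✓ 100010 100100 101000✓ 101011✓ 110101✓ 110110✓ 110111✓ 111001✓ 111011✓ 111100✓ 111101✓ 111110✓ 111111✓
Round 1: -01000 -11100✓ -11101✓ -11110✓ 0-0001 0-1100✓ 0-1101✓ 001-00 00110-✓ 01000- 011-10 0111-0✓ 01110-✓ 1-1011 11-101✓ 11-110✓ 11-111✓ 1101-1✓ 11011-✓ 111-01✓ 111-11✓ 1110-1✓ 1111-0✓ 1111-1✓ 11110-✓ 11111-✓
Round 2: -111-0 -1110- 0-110- 11-1-1 11-11- 111--1 1111--
PIs = {-01000, -111-0, -1110-, 0-0001, 0-110-, 000110, 001-00, 01000-, 011-10, 1-1011, 100010, 100100, 11-1-1, 11-11-, 111--1, 1111--}
Coverage chart:
  m1: 0-0001 ←essential
  m6: 000110 ←essential
  m8: -01000,001-00
  m12: 0-110-,001-00
  m13: 0-110- ←essential
  m16: 01000- ←essential
  m17: 0-0001,01000-
  m26: 011-10 ←essential
  m29: -1110-,0-110-
  m30: -111-0,011-10
  m34: 100010 ←essential
  m36: 100100 ←essential
  m40: -01000 ←essential
  m53: 11-1-1 ←essential
  m54: 11-11- ←essential
  m55: 11-1-1,11-11-
  m57: 111--1 ←essential
  m59: 1-1011,111--1
  m60: -111-0,-1110-,1111--
  m61: -1110-,11-1-1,111--1,1111--
  m62: -111-0,11-11-,1111--
  m63: 11-1-1,11-11-,111--1,1111--
Essential: -01000, 0-0001, 0-110-, 000110, 01000-, 011-10, 100010, 100100, 11-1-1, 11-11-, 111--1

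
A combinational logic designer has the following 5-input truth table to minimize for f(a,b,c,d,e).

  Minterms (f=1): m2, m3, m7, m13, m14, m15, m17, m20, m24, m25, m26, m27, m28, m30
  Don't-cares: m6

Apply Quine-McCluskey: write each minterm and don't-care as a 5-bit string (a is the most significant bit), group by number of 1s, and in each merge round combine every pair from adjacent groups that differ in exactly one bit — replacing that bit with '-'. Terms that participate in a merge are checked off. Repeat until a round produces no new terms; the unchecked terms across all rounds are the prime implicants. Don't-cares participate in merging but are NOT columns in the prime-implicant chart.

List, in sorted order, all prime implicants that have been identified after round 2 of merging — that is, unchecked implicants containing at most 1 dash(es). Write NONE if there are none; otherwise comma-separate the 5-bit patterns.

Round 0: 00010✓ 00011✓ 00110✓ 00111✓ 01101✓ 01110✓ 01111✓ 10001✓ 10100✓ 11000✓ 11001✓ 11010✓ 11011✓ 11100✓ 11110✓
Round 1: -1110 0-110✓ 0-111✓ 00-10✓ 00-11✓ 0001-✓ 0011-✓ 011-1 0111-✓ 1-001 1-100 11-00✓ 11-10✓ 110-0✓ 110-1✓ 1100-✓ 1101-✓ 111-0✓
Round 2: 0-11- 00-1- 11--0 110--
PIs = {-1110, 0-11-, 00-1-, 011-1, 1-001, 1-100, 11--0, 110--}

-1110, 011-1, 1-001, 1-100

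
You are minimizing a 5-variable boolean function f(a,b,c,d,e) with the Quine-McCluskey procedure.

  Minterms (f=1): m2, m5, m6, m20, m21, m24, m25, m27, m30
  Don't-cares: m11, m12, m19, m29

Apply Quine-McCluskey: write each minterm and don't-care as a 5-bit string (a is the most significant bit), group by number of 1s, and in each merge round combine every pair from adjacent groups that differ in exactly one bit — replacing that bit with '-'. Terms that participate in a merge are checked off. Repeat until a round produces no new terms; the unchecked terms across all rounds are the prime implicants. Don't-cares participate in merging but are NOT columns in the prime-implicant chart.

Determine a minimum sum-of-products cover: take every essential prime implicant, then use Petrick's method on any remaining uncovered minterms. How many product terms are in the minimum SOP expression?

[col 0] 00010*, 00101*, 00110*, 01011*, 01100, 10011*, 10100*, 10101*, 11000*, 11001*, 11011*, 11101*, 11110
[col 1] -0101, -1011, 00-10, 1-011, 1-101, 1010-, 11-01, 110-1, 1100-
Prime implicants: -0101, -1011, 00-10, 01100, 1-011, 1-101, 1010-, 11-01, 110-1, 1100-, 11110
PI chart (minterm → PIs covering it):
  2 | 00-10  (sole → essential)
  5 | -0101  (sole → essential)
  6 | 00-10  (sole → essential)
  20 | 1010-  (sole → essential)
  21 | -0101,1-101,1010-
  24 | 1100-  (sole → essential)
  25 | 11-01,110-1,1100-
  27 | -1011,1-011,110-1
  30 | 11110  (sole → essential)
Essential prime implicants: -0101, 00-10, 1010-, 1100-, 11110
Petrick residual → -1011
Minimum SOP uses 6 PIs: b'cd'e + bc'de + a'b'de' + ab'cd' + abc'd' + abcde'

6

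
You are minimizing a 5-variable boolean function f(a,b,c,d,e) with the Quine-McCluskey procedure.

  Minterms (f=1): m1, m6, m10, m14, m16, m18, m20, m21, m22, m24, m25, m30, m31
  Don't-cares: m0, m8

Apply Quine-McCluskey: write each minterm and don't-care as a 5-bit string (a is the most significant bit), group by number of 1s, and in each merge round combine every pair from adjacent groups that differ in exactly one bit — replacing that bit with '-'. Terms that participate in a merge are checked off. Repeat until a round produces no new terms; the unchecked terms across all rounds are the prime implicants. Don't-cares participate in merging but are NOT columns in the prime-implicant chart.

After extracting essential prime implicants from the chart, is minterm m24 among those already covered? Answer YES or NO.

size-2^0 implicants → 00000(✓)  00001(✓)  00110(✓)  01000(✓)  01010(✓)  01110(✓)  10000(✓)  10010(✓)  10100(✓)  10101(✓)  10110(✓)  11000(✓)  11001(✓)  11110(✓)  11111(✓)
size-2^1 implicants → -0000(✓)  -0110(✓)  -1000(✓)  -1110(✓)  0-000(✓)  0-110(✓)  0000-  01-10  010-0  1-000(✓)  1-110(✓)  10-00(✓)  10-10(✓)  100-0(✓)  101-0(✓)  1010-  1100-  1111-
size-2^2 implicants → --000  --110  10--0
Unchecked terms (primes): --000, --110, 0000-, 01-10, 010-0, 10--0, 1010-, 1100-, 1111-
Minterm coverage:
  m1 ⊆ 0000- [E]
  m6 ⊆ --110 [E]
  m10 ⊆ 01-10,010-0
  m14 ⊆ --110,01-10
  m16 ⊆ --000,10--0
  m18 ⊆ 10--0 [E]
  m20 ⊆ 10--0,1010-
  m21 ⊆ 1010- [E]
  m22 ⊆ --110,10--0
  m24 ⊆ --000,1100-
  m25 ⊆ 1100- [E]
  m30 ⊆ --110,1111-
  m31 ⊆ 1111- [E]
E = {--110, 0000-, 10--0, 1010-, 1100-, 1111-}

YES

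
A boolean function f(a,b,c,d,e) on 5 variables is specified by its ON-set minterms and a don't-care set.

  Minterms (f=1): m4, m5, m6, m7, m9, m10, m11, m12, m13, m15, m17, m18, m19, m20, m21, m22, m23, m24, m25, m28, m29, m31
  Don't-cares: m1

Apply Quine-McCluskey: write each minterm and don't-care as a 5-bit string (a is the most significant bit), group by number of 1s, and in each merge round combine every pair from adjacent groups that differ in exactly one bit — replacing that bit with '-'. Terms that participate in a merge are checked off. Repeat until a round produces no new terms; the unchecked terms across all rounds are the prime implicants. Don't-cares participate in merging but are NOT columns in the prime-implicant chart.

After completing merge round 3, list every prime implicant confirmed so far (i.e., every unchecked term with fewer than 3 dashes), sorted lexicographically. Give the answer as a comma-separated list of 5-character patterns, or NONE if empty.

01--1, 0101-, 10--1, 10-1-, 11-0-

[col 0] 00001*, 00100*, 00101*, 00110*, 00111*, 01001*, 01010*, 01011*, 01100*, 01101*, 01111*, 10001*, 10010*, 10011*, 10100*, 10101*, 10110*, 10111*, 11000*, 11001*, 11100*, 11101*, 11111*
[col 1] -0001*, -0100*, -0101*, -0110*, -0111*, -1001*, -1100*, -1101*, -1111*, 0-001*, 0-100*, 0-101*, 0-111*, 00-01*, 001-0*, 001-1*, 0010-*, 0011-*, 01-01*, 01-11*, 010-1*, 0101-, 011-1*, 0110-*, 1-001*, 1-100*, 1-101*, 1-111*, 10-01*, 10-10*, 10-11*, 100-1*, 1001-*, 101-0*, 101-1*, 1010-*, 1011-*, 11-00*, 11-01*, 1100-*, 111-1*, 1110-*
[col 2] --001*, --100*, --101*, --111*, -0-01*, -01-0*, -01-1*, -010-*, -011-*, -1-01*, -11-1*, -110-*, 0--01*, 0-1-1*, 0-10-*, 001--*, 01--1, 1--01*, 1-1-1*, 1-10-*, 10--1, 10-1-, 101--*, 11-0-
[col 3] ---01, --1-1, --10-, -01--
Prime implicants: ---01, --1-1, --10-, -01--, 01--1, 0101-, 10--1, 10-1-, 11-0-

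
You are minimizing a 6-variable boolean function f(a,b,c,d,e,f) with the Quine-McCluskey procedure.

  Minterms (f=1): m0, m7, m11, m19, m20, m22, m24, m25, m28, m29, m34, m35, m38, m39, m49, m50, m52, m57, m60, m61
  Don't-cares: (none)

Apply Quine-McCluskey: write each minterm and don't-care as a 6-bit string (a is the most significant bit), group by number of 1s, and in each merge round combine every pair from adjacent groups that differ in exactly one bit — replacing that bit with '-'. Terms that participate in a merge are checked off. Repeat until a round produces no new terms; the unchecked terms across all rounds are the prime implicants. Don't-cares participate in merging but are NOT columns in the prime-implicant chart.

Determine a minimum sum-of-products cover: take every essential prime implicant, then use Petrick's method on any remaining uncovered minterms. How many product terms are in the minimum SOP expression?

11

Round 0: 000000 000111✓ 001011 010011 010100✓ 010110✓ 011000✓ 011001✓ 011100✓ 011101✓ 100010✓ 100011✓ 100110✓ 100111✓ 110001✓ 110010✓ 110100✓ 111001✓ 111100✓ 111101✓
Round 1: -00111 -10100✓ -11001✓ -11100✓ -11101✓ 01-100✓ 0101-0 011-00✓ 011-01✓ 01100-✓ 01110-✓ 1-0010 100-10✓ 100-11✓ 10001-✓ 10011-✓ 11-001 11-100✓ 111-01✓ 11110-✓
Round 2: -1-100 -11-01 -1110- 011-0- 100-1-
PIs = {-00111, -1-100, -11-01, -1110-, 000000, 001011, 010011, 0101-0, 011-0-, 1-0010, 100-1-, 11-001}
Coverage chart:
  m0: 000000 ←essential
  m7: -00111 ←essential
  m11: 001011 ←essential
  m19: 010011 ←essential
  m20: -1-100,0101-0
  m22: 0101-0 ←essential
  m24: 011-0- ←essential
  m25: -11-01,011-0-
  m28: -1-100,-1110-,011-0-
  m29: -11-01,-1110-,011-0-
  m34: 1-0010,100-1-
  m35: 100-1- ←essential
  m38: 100-1- ←essential
  m39: -00111,100-1-
  m49: 11-001 ←essential
  m50: 1-0010 ←essential
  m52: -1-100 ←essential
  m57: -11-01,11-001
  m60: -1-100,-1110-
  m61: -11-01,-1110-
Essential: -00111, -1-100, 000000, 001011, 010011, 0101-0, 011-0-, 1-0010, 100-1-, 11-001
Petrick residual → -11-01
Min cover (11 terms): b'c'def + bde'f' + bce'f + a'b'c'd'e'f' + a'b'cd'ef + a'bc'd'ef + a'bc'df' + a'bce' + ac'd'ef' + ab'c'e + abd'e'f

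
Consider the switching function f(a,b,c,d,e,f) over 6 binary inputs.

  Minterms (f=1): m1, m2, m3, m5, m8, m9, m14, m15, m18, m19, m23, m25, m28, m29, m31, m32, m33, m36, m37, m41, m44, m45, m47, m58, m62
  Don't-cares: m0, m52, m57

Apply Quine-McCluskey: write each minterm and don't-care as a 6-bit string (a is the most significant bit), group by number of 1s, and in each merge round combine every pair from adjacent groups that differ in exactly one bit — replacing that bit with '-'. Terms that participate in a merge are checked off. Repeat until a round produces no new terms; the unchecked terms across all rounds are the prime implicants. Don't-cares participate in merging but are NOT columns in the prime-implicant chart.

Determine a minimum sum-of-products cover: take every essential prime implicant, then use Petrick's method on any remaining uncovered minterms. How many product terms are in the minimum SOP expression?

11

Round 0: 000000✓ 000001✓ 000010✓ 000011✓ 000101✓ 001000✓ 001001✓ 001110✓ 001111✓ 010010✓ 010011✓ 010111✓ 011001✓ 011100✓ 011101✓ 011111✓ 100000✓ 100001✓ 100100✓ 100101✓ 101001✓ 101100✓ 101101✓ 101111✓ 110100✓ 111001✓ 111010✓ 111110✓
Round 1: -00000✓ -00001✓ -00101✓ -01001✓ -01111 -11001✓ 0-0010✓ 0-0011✓ 0-1001✓ 0-1111 00-000✓ 00-001✓ 000-01✓ 0000-0✓ 0000-1✓ 00000-✓ 00001-✓ 00100-✓ 00111- 01-111 010-11 01001-✓ 011-01 0111-1 01110- 1-0100 1-1001✓ 10-001✓ 10-100✓ 10-101✓ 100-00✓ 100-01✓ 10000-✓ 10010-✓ 101-01✓ 1011-1 10110-✓ 111-10
Round 2: --1001 -0-001 -00-01 -0000- 0-001- 00-00- 0000-- 10--01 10-10- 100-0-
PIs = {--1001, -0-001, -00-01, -0000-, -01111, 0-001-, 0-1111, 00-00-, 0000--, 00111-, 01-111, 010-11, 011-01, 0111-1, 01110-, 1-0100, 10--01, 10-10-, 100-0-, 1011-1, 111-10}
Coverage chart:
  m1: -0-001,-00-01,-0000-,00-00-,0000--
  m2: 0-001-,0000--
  m3: 0-001-,0000--
  m5: -00-01 ←essential
  m8: 00-00- ←essential
  m9: --1001,-0-001,00-00-
  m14: 00111- ←essential
  m15: -01111,0-1111,00111-
  m18: 0-001- ←essential
  m19: 0-001-,010-11
  m23: 01-111,010-11
  m25: --1001,011-01
  m28: 01110- ←essential
  m29: 011-01,0111-1,01110-
  m31: 0-1111,01-111,0111-1
  m32: -0000-,100-0-
  m33: -0-001,-00-01,-0000-,10--01,100-0-
  m36: 1-0100,10-10-,100-0-
  m37: -00-01,10--01,10-10-,100-0-
  m41: --1001,-0-001,10--01
  m44: 10-10- ←essential
  m45: 10--01,10-10-,1011-1
  m47: -01111,1011-1
  m58: 111-10 ←essential
  m62: 111-10 ←essential
Essential: -00-01, 0-001-, 00-00-, 00111-, 01110-, 10-10-, 111-10
Petrick residual → --1001, -0000-, -01111, 01-111
Min cover (11 terms): cd'e'f + b'c'e'f + b'c'd'e' + b'cdef + a'c'd'e + a'b'd'e' + a'b'cde + a'bdef + a'bcde' + ab'de' + abcef'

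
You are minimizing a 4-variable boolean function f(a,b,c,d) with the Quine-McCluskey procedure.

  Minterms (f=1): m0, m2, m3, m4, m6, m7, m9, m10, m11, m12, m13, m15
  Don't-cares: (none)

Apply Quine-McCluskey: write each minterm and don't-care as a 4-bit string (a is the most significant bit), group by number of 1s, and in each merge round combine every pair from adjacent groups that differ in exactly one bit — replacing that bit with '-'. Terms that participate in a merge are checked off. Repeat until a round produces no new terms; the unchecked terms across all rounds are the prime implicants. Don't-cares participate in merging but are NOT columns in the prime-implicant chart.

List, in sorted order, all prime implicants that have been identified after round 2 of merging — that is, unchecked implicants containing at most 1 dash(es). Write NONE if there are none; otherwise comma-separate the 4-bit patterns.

-100, 110-

size-2^0 implicants → 0000(✓)  0010(✓)  0011(✓)  0100(✓)  0110(✓)  0111(✓)  1001(✓)  1010(✓)  1011(✓)  1100(✓)  1101(✓)  1111(✓)
size-2^1 implicants → -010(✓)  -011(✓)  -100  -111(✓)  0-00(✓)  0-10(✓)  0-11(✓)  00-0(✓)  001-(✓)  01-0(✓)  011-(✓)  1-01(✓)  1-11(✓)  10-1(✓)  101-(✓)  11-1(✓)  110-
size-2^2 implicants → --11  -01-  0--0  0-1-  1--1
Unchecked terms (primes): --11, -01-, -100, 0--0, 0-1-, 1--1, 110-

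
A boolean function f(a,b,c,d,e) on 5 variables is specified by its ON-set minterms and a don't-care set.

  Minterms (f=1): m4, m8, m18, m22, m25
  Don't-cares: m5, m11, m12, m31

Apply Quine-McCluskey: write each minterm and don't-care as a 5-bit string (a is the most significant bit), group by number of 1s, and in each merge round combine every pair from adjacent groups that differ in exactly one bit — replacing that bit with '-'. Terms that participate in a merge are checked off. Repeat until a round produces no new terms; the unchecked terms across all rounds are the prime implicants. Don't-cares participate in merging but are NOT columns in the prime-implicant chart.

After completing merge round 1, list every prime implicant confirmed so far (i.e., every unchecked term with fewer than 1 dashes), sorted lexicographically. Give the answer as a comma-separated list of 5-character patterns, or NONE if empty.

size-2^0 implicants → 00100(✓)  00101(✓)  01000(✓)  01011  01100(✓)  10010(✓)  10110(✓)  11001  11111
size-2^1 implicants → 0-100  0010-  01-00  10-10
Unchecked terms (primes): 0-100, 0010-, 01-00, 01011, 10-10, 11001, 11111

01011, 11001, 11111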